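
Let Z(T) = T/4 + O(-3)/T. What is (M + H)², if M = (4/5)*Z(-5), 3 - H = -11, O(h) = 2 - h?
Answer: 3721/25 ≈ 148.84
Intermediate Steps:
Z(T) = 5/T + T/4 (Z(T) = T/4 + (2 - 1*(-3))/T = T*(¼) + (2 + 3)/T = T/4 + 5/T = 5/T + T/4)
H = 14 (H = 3 - 1*(-11) = 3 + 11 = 14)
M = -9/5 (M = (4/5)*(5/(-5) + (¼)*(-5)) = (4*(⅕))*(5*(-⅕) - 5/4) = 4*(-1 - 5/4)/5 = (⅘)*(-9/4) = -9/5 ≈ -1.8000)
(M + H)² = (-9/5 + 14)² = (61/5)² = 3721/25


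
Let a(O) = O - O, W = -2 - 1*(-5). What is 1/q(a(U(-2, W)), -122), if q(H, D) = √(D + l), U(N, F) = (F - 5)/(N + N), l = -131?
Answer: -I*√253/253 ≈ -0.062869*I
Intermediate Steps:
W = 3 (W = -2 + 5 = 3)
U(N, F) = (-5 + F)/(2*N) (U(N, F) = (-5 + F)/((2*N)) = (-5 + F)*(1/(2*N)) = (-5 + F)/(2*N))
a(O) = 0
q(H, D) = √(-131 + D) (q(H, D) = √(D - 131) = √(-131 + D))
1/q(a(U(-2, W)), -122) = 1/(√(-131 - 122)) = 1/(√(-253)) = 1/(I*√253) = -I*√253/253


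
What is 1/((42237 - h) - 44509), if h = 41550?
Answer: -1/43822 ≈ -2.2820e-5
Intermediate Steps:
1/((42237 - h) - 44509) = 1/((42237 - 1*41550) - 44509) = 1/((42237 - 41550) - 44509) = 1/(687 - 44509) = 1/(-43822) = -1/43822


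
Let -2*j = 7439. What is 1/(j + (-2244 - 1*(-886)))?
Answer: -2/10155 ≈ -0.00019695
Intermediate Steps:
j = -7439/2 (j = -1/2*7439 = -7439/2 ≈ -3719.5)
1/(j + (-2244 - 1*(-886))) = 1/(-7439/2 + (-2244 - 1*(-886))) = 1/(-7439/2 + (-2244 + 886)) = 1/(-7439/2 - 1358) = 1/(-10155/2) = -2/10155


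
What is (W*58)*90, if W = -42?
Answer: -219240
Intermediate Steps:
(W*58)*90 = -42*58*90 = -2436*90 = -219240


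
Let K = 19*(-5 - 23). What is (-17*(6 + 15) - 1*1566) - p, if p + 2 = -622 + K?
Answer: -767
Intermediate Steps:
K = -532 (K = 19*(-28) = -532)
p = -1156 (p = -2 + (-622 - 532) = -2 - 1154 = -1156)
(-17*(6 + 15) - 1*1566) - p = (-17*(6 + 15) - 1*1566) - 1*(-1156) = (-17*21 - 1566) + 1156 = (-357 - 1566) + 1156 = -1923 + 1156 = -767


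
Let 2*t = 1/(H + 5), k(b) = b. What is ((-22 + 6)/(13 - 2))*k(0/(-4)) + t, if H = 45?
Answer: 1/100 ≈ 0.010000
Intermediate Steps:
t = 1/100 (t = 1/(2*(45 + 5)) = (½)/50 = (½)*(1/50) = 1/100 ≈ 0.010000)
((-22 + 6)/(13 - 2))*k(0/(-4)) + t = ((-22 + 6)/(13 - 2))*(0/(-4)) + 1/100 = (-16/11)*(0*(-¼)) + 1/100 = -16*1/11*0 + 1/100 = -16/11*0 + 1/100 = 0 + 1/100 = 1/100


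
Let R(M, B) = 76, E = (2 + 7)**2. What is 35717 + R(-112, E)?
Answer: 35793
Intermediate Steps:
E = 81 (E = 9**2 = 81)
35717 + R(-112, E) = 35717 + 76 = 35793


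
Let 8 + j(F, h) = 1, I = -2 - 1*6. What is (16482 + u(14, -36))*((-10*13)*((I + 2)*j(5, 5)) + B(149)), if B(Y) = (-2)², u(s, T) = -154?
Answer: -89085568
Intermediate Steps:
I = -8 (I = -2 - 6 = -8)
j(F, h) = -7 (j(F, h) = -8 + 1 = -7)
B(Y) = 4
(16482 + u(14, -36))*((-10*13)*((I + 2)*j(5, 5)) + B(149)) = (16482 - 154)*((-10*13)*((-8 + 2)*(-7)) + 4) = 16328*(-(-780)*(-7) + 4) = 16328*(-130*42 + 4) = 16328*(-5460 + 4) = 16328*(-5456) = -89085568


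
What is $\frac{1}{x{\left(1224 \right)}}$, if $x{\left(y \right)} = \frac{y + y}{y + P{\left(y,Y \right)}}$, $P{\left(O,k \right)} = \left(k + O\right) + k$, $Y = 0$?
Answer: $1$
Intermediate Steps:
$P{\left(O,k \right)} = O + 2 k$ ($P{\left(O,k \right)} = \left(O + k\right) + k = O + 2 k$)
$x{\left(y \right)} = 1$ ($x{\left(y \right)} = \frac{y + y}{y + \left(y + 2 \cdot 0\right)} = \frac{2 y}{y + \left(y + 0\right)} = \frac{2 y}{y + y} = \frac{2 y}{2 y} = 2 y \frac{1}{2 y} = 1$)
$\frac{1}{x{\left(1224 \right)}} = 1^{-1} = 1$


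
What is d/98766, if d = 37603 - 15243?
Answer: 11180/49383 ≈ 0.22639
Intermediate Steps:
d = 22360
d/98766 = 22360/98766 = 22360*(1/98766) = 11180/49383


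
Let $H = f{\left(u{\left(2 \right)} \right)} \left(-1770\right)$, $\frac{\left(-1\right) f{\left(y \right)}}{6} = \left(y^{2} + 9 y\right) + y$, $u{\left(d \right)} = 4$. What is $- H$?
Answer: $-594720$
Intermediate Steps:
$f{\left(y \right)} = - 60 y - 6 y^{2}$ ($f{\left(y \right)} = - 6 \left(\left(y^{2} + 9 y\right) + y\right) = - 6 \left(y^{2} + 10 y\right) = - 60 y - 6 y^{2}$)
$H = 594720$ ($H = \left(-6\right) 4 \left(10 + 4\right) \left(-1770\right) = \left(-6\right) 4 \cdot 14 \left(-1770\right) = \left(-336\right) \left(-1770\right) = 594720$)
$- H = \left(-1\right) 594720 = -594720$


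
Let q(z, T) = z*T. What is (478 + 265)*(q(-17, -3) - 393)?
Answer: -254106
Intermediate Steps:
q(z, T) = T*z
(478 + 265)*(q(-17, -3) - 393) = (478 + 265)*(-3*(-17) - 393) = 743*(51 - 393) = 743*(-342) = -254106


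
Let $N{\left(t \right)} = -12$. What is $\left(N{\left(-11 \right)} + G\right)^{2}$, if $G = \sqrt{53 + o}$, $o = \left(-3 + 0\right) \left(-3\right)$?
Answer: $\left(12 - \sqrt{62}\right)^{2} \approx 17.024$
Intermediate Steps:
$o = 9$ ($o = \left(-3\right) \left(-3\right) = 9$)
$G = \sqrt{62}$ ($G = \sqrt{53 + 9} = \sqrt{62} \approx 7.874$)
$\left(N{\left(-11 \right)} + G\right)^{2} = \left(-12 + \sqrt{62}\right)^{2}$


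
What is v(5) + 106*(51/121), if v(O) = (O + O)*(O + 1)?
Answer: 12666/121 ≈ 104.68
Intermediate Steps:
v(O) = 2*O*(1 + O) (v(O) = (2*O)*(1 + O) = 2*O*(1 + O))
v(5) + 106*(51/121) = 2*5*(1 + 5) + 106*(51/121) = 2*5*6 + 106*(51*(1/121)) = 60 + 106*(51/121) = 60 + 5406/121 = 12666/121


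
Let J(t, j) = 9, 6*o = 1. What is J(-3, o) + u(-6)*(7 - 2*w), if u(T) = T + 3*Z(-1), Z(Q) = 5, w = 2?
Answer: 36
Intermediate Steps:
o = 1/6 (o = (1/6)*1 = 1/6 ≈ 0.16667)
u(T) = 15 + T (u(T) = T + 3*5 = T + 15 = 15 + T)
J(-3, o) + u(-6)*(7 - 2*w) = 9 + (15 - 6)*(7 - 2*2) = 9 + 9*(7 - 4) = 9 + 9*3 = 9 + 27 = 36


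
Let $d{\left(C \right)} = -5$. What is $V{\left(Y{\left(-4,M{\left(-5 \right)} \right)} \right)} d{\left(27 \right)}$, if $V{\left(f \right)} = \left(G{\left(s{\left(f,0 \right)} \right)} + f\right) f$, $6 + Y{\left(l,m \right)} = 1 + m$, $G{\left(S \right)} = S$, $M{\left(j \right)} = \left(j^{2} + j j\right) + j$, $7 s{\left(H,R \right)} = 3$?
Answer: $- \frac{56600}{7} \approx -8085.7$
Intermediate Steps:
$s{\left(H,R \right)} = \frac{3}{7}$ ($s{\left(H,R \right)} = \frac{1}{7} \cdot 3 = \frac{3}{7}$)
$M{\left(j \right)} = j + 2 j^{2}$ ($M{\left(j \right)} = \left(j^{2} + j^{2}\right) + j = 2 j^{2} + j = j + 2 j^{2}$)
$Y{\left(l,m \right)} = -5 + m$ ($Y{\left(l,m \right)} = -6 + \left(1 + m\right) = -5 + m$)
$V{\left(f \right)} = f \left(\frac{3}{7} + f\right)$ ($V{\left(f \right)} = \left(\frac{3}{7} + f\right) f = f \left(\frac{3}{7} + f\right)$)
$V{\left(Y{\left(-4,M{\left(-5 \right)} \right)} \right)} d{\left(27 \right)} = \frac{\left(-5 - 5 \left(1 + 2 \left(-5\right)\right)\right) \left(3 + 7 \left(-5 - 5 \left(1 + 2 \left(-5\right)\right)\right)\right)}{7} \left(-5\right) = \frac{\left(-5 - 5 \left(1 - 10\right)\right) \left(3 + 7 \left(-5 - 5 \left(1 - 10\right)\right)\right)}{7} \left(-5\right) = \frac{\left(-5 - -45\right) \left(3 + 7 \left(-5 - -45\right)\right)}{7} \left(-5\right) = \frac{\left(-5 + 45\right) \left(3 + 7 \left(-5 + 45\right)\right)}{7} \left(-5\right) = \frac{1}{7} \cdot 40 \left(3 + 7 \cdot 40\right) \left(-5\right) = \frac{1}{7} \cdot 40 \left(3 + 280\right) \left(-5\right) = \frac{1}{7} \cdot 40 \cdot 283 \left(-5\right) = \frac{11320}{7} \left(-5\right) = - \frac{56600}{7}$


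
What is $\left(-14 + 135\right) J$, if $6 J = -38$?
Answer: $- \frac{2299}{3} \approx -766.33$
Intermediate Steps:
$J = - \frac{19}{3}$ ($J = \frac{1}{6} \left(-38\right) = - \frac{19}{3} \approx -6.3333$)
$\left(-14 + 135\right) J = \left(-14 + 135\right) \left(- \frac{19}{3}\right) = 121 \left(- \frac{19}{3}\right) = - \frac{2299}{3}$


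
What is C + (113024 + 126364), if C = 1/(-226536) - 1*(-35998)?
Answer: 62384842895/226536 ≈ 2.7539e+5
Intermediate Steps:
C = 8154842927/226536 (C = -1/226536 + 35998 = 8154842927/226536 ≈ 35998.)
C + (113024 + 126364) = 8154842927/226536 + (113024 + 126364) = 8154842927/226536 + 239388 = 62384842895/226536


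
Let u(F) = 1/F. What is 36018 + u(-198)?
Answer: 7131563/198 ≈ 36018.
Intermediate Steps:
36018 + u(-198) = 36018 + 1/(-198) = 36018 - 1/198 = 7131563/198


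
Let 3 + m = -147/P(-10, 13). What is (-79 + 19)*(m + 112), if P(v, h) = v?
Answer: -7422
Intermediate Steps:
m = 117/10 (m = -3 - 147/(-10) = -3 - 147*(-⅒) = -3 + 147/10 = 117/10 ≈ 11.700)
(-79 + 19)*(m + 112) = (-79 + 19)*(117/10 + 112) = -60*1237/10 = -7422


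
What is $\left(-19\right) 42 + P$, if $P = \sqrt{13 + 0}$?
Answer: $-798 + \sqrt{13} \approx -794.39$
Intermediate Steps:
$P = \sqrt{13} \approx 3.6056$
$\left(-19\right) 42 + P = \left(-19\right) 42 + \sqrt{13} = -798 + \sqrt{13}$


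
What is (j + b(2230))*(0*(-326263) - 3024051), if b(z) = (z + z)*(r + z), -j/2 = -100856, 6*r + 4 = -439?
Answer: -29690783896982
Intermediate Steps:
r = -443/6 (r = -⅔ + (⅙)*(-439) = -⅔ - 439/6 = -443/6 ≈ -73.833)
j = 201712 (j = -2*(-100856) = 201712)
b(z) = 2*z*(-443/6 + z) (b(z) = (z + z)*(-443/6 + z) = (2*z)*(-443/6 + z) = 2*z*(-443/6 + z))
(j + b(2230))*(0*(-326263) - 3024051) = (201712 + (⅓)*2230*(-443 + 6*2230))*(0*(-326263) - 3024051) = (201712 + (⅓)*2230*(-443 + 13380))*(0 - 3024051) = (201712 + (⅓)*2230*12937)*(-3024051) = (201712 + 28849510/3)*(-3024051) = (29454646/3)*(-3024051) = -29690783896982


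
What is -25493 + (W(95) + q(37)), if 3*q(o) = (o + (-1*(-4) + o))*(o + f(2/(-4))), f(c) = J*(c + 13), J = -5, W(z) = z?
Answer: -26061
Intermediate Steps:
f(c) = -65 - 5*c (f(c) = -5*(c + 13) = -5*(13 + c) = -65 - 5*c)
q(o) = (4 + 2*o)*(-125/2 + o)/3 (q(o) = ((o + (-1*(-4) + o))*(o + (-65 - 10/(-4))))/3 = ((o + (4 + o))*(o + (-65 - 10*(-1)/4)))/3 = ((4 + 2*o)*(o + (-65 - 5*(-½))))/3 = ((4 + 2*o)*(o + (-65 + 5/2)))/3 = ((4 + 2*o)*(o - 125/2))/3 = ((4 + 2*o)*(-125/2 + o))/3 = (4 + 2*o)*(-125/2 + o)/3)
-25493 + (W(95) + q(37)) = -25493 + (95 + (-250/3 - 121/3*37 + (⅔)*37²)) = -25493 + (95 + (-250/3 - 4477/3 + (⅔)*1369)) = -25493 + (95 + (-250/3 - 4477/3 + 2738/3)) = -25493 + (95 - 663) = -25493 - 568 = -26061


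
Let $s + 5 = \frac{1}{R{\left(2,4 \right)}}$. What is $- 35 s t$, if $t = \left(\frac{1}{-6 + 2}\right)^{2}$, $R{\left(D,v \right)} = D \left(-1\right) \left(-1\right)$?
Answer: $\frac{315}{32} \approx 9.8438$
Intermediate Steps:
$R{\left(D,v \right)} = D$ ($R{\left(D,v \right)} = - D \left(-1\right) = D$)
$s = - \frac{9}{2}$ ($s = -5 + \frac{1}{2} = - \frac{9}{2} \approx -4.5$)
$t = \frac{1}{16}$ ($t = \left(\frac{1}{-4}\right)^{2} = \left(- \frac{1}{4}\right)^{2} = \frac{1}{16} \approx 0.0625$)
$- 35 s t = \left(-35\right) \left(- \frac{9}{2}\right) \frac{1}{16} = \frac{315}{2} \cdot \frac{1}{16} = \frac{315}{32}$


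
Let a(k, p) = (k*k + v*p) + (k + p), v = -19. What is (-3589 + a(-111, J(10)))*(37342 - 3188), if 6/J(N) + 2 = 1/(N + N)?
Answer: 3852332122/13 ≈ 2.9633e+8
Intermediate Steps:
J(N) = 6/(-2 + 1/(2*N)) (J(N) = 6/(-2 + 1/(N + N)) = 6/(-2 + 1/(2*N)))
a(k, p) = k + k**2 - 18*p (a(k, p) = (k*k - 19*p) + (k + p) = (k**2 - 19*p) + (k + p) = k + k**2 - 18*p)
(-3589 + a(-111, J(10)))*(37342 - 3188) = (-3589 + (-111 + (-111)**2 - (-216)*10/(-1 + 4*10)))*(37342 - 3188) = (-3589 + (-111 + 12321 - (-216)*10/(-1 + 40)))*34154 = (-3589 + (-111 + 12321 - (-216)*10/39))*34154 = (-3589 + (-111 + 12321 - 18*(-40/13)))*34154 = (-3589 + (-111 + 12321 + 720/13))*34154 = (-3589 + 159450/13)*34154 = (112793/13)*34154 = 3852332122/13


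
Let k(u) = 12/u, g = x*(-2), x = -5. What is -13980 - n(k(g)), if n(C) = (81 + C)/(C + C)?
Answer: -56057/4 ≈ -14014.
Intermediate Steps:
g = 10 (g = -5*(-2) = 10)
n(C) = (81 + C)/(2*C) (n(C) = (81 + C)/((2*C)) = (81 + C)*(1/(2*C)) = (81 + C)/(2*C))
-13980 - n(k(g)) = -13980 - (81 + 12/10)/(2*(12/10)) = -13980 - (81 + 12*(1/10))/(2*(12*(1/10))) = -13980 - (81 + 6/5)/(2*6/5) = -13980 - 5*411/(2*6*5) = -13980 - 1*137/4 = -13980 - 137/4 = -56057/4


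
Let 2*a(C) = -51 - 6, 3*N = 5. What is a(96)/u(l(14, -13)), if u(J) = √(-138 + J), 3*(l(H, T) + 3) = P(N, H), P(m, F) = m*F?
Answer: 171*I*√1199/2398 ≈ 2.4692*I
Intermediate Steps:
N = 5/3 (N = (⅓)*5 = 5/3 ≈ 1.6667)
a(C) = -57/2 (a(C) = (-51 - 6)/2 = (½)*(-57) = -57/2)
P(m, F) = F*m
l(H, T) = -3 + 5*H/9 (l(H, T) = -3 + (H*(5/3))/3 = -3 + (5*H/3)/3 = -3 + 5*H/9)
a(96)/u(l(14, -13)) = -57/(2*√(-138 + (-3 + (5/9)*14))) = -57/(2*√(-138 + (-3 + 70/9))) = -57/(2*√(-138 + 43/9)) = -57*(-3*I*√1199/1199)/2 = -(-171)*I*√1199/2398 = 171*I*√1199/2398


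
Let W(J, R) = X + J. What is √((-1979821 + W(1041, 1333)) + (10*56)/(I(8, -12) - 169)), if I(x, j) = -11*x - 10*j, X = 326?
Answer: I*√37133679846/137 ≈ 1406.6*I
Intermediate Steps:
W(J, R) = 326 + J
√((-1979821 + W(1041, 1333)) + (10*56)/(I(8, -12) - 169)) = √((-1979821 + (326 + 1041)) + (10*56)/((-11*8 - 10*(-12)) - 169)) = √((-1979821 + 1367) + 560/((-88 + 120) - 169)) = √(-1978454 + 560/(32 - 169)) = √(-1978454 + 560/(-137)) = √(-1978454 + 560*(-1/137)) = √(-1978454 - 560/137) = √(-271048758/137) = I*√37133679846/137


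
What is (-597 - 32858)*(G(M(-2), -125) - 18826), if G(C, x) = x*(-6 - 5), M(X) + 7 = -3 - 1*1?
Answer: 583823205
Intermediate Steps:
M(X) = -11 (M(X) = -7 + (-3 - 1*1) = -7 + (-3 - 1) = -7 - 4 = -11)
G(C, x) = -11*x (G(C, x) = x*(-11) = -11*x)
(-597 - 32858)*(G(M(-2), -125) - 18826) = (-597 - 32858)*(-11*(-125) - 18826) = -33455*(1375 - 18826) = -33455*(-17451) = 583823205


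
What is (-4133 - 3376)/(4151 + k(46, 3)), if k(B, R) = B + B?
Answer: -7509/4243 ≈ -1.7697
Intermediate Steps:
k(B, R) = 2*B
(-4133 - 3376)/(4151 + k(46, 3)) = (-4133 - 3376)/(4151 + 2*46) = -7509/(4151 + 92) = -7509/4243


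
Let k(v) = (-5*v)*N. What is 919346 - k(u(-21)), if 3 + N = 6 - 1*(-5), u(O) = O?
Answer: 918506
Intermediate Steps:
N = 8 (N = -3 + (6 - 1*(-5)) = -3 + (6 + 5) = -3 + 11 = 8)
k(v) = -40*v (k(v) = -5*v*8 = -40*v)
919346 - k(u(-21)) = 919346 - (-40)*(-21) = 919346 - 1*840 = 919346 - 840 = 918506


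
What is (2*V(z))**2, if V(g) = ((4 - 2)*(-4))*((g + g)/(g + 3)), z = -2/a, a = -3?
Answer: 4096/121 ≈ 33.851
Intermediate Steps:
z = 2/3 (z = -2/(-3) = -2*(-1/3) = 2/3 ≈ 0.66667)
V(g) = -16*g/(3 + g) (V(g) = (2*(-4))*((2*g)/(3 + g)) = -16*g/(3 + g))
(2*V(z))**2 = (2*(-16*2/3/(3 + 2/3)))**2 = (2*(-16*2/3/11/3))**2 = (2*(-16*2/3*3/11))**2 = (2*(-32/11))**2 = (-64/11)**2 = 4096/121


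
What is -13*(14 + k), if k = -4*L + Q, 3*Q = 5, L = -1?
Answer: -767/3 ≈ -255.67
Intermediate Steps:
Q = 5/3 (Q = (⅓)*5 = 5/3 ≈ 1.6667)
k = 17/3 (k = -4*(-1) + 5/3 = 4 + 5/3 = 17/3 ≈ 5.6667)
-13*(14 + k) = -13*(14 + 17/3) = -13*59/3 = -767/3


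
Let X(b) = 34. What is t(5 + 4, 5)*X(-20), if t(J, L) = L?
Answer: 170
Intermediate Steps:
t(5 + 4, 5)*X(-20) = 5*34 = 170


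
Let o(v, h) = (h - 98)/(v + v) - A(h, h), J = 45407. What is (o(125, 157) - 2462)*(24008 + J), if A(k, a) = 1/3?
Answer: -25635972959/150 ≈ -1.7091e+8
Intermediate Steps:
A(k, a) = ⅓
o(v, h) = -⅓ + (-98 + h)/(2*v) (o(v, h) = (h - 98)/(v + v) - 1*⅓ = (-98 + h)/((2*v)) - ⅓ = (-98 + h)*(1/(2*v)) - ⅓ = (-98 + h)/(2*v) - ⅓ = -⅓ + (-98 + h)/(2*v))
(o(125, 157) - 2462)*(24008 + J) = ((-49 + (½)*157 - ⅓*125)/125 - 2462)*(24008 + 45407) = ((-49 + 157/2 - 125/3)/125 - 2462)*69415 = ((1/125)*(-73/6) - 2462)*69415 = (-73/750 - 2462)*69415 = -1846573/750*69415 = -25635972959/150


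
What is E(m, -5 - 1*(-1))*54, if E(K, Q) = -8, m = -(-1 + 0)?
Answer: -432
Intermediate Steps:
m = 1 (m = -1*(-1) = 1)
E(m, -5 - 1*(-1))*54 = -8*54 = -432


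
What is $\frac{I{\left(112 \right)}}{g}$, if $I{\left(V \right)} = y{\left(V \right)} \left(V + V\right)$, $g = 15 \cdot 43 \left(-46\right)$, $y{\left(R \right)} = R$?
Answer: $- \frac{12544}{14835} \approx -0.84557$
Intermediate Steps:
$g = -29670$ ($g = 645 \left(-46\right) = -29670$)
$I{\left(V \right)} = 2 V^{2}$ ($I{\left(V \right)} = V \left(V + V\right) = V 2 V = 2 V^{2}$)
$\frac{I{\left(112 \right)}}{g} = \frac{2 \cdot 112^{2}}{-29670} = 2 \cdot 12544 \left(- \frac{1}{29670}\right) = 25088 \left(- \frac{1}{29670}\right) = - \frac{12544}{14835}$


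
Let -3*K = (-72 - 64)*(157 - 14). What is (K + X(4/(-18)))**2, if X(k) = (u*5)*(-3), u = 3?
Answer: 372991969/9 ≈ 4.1444e+7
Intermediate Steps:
X(k) = -45 (X(k) = (3*5)*(-3) = 15*(-3) = -45)
K = 19448/3 (K = -(-72 - 64)*(157 - 14)/3 = -(-136)*143/3 = -1/3*(-19448) = 19448/3 ≈ 6482.7)
(K + X(4/(-18)))**2 = (19448/3 - 45)**2 = (19313/3)**2 = 372991969/9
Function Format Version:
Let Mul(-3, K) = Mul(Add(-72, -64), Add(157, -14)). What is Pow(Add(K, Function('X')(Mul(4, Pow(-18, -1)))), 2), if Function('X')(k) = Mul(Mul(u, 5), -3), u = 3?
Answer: Rational(372991969, 9) ≈ 4.1444e+7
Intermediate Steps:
Function('X')(k) = -45 (Function('X')(k) = Mul(Mul(3, 5), -3) = Mul(15, -3) = -45)
K = Rational(19448, 3) (K = Mul(Rational(-1, 3), Mul(Add(-72, -64), Add(157, -14))) = Mul(Rational(-1, 3), Mul(-136, 143)) = Mul(Rational(-1, 3), -19448) = Rational(19448, 3) ≈ 6482.7)
Pow(Add(K, Function('X')(Mul(4, Pow(-18, -1)))), 2) = Pow(Add(Rational(19448, 3), -45), 2) = Pow(Rational(19313, 3), 2) = Rational(372991969, 9)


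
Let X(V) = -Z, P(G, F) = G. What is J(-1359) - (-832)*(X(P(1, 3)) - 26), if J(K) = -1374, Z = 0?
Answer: -23006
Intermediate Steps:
X(V) = 0 (X(V) = -1*0 = 0)
J(-1359) - (-832)*(X(P(1, 3)) - 26) = -1374 - (-832)*(0 - 26) = -1374 - (-832)*(-26) = -1374 - 1*21632 = -1374 - 21632 = -23006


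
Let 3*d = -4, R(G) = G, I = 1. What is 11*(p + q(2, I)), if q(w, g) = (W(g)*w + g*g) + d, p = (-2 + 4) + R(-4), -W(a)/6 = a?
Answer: -473/3 ≈ -157.67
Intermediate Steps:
W(a) = -6*a
d = -4/3 (d = (1/3)*(-4) = -4/3 ≈ -1.3333)
p = -2 (p = (-2 + 4) - 4 = 2 - 4 = -2)
q(w, g) = -4/3 + g**2 - 6*g*w (q(w, g) = ((-6*g)*w + g*g) - 4/3 = (-6*g*w + g**2) - 4/3 = (g**2 - 6*g*w) - 4/3 = -4/3 + g**2 - 6*g*w)
11*(p + q(2, I)) = 11*(-2 + (-4/3 + 1**2 - 6*1*2)) = 11*(-2 + (-4/3 + 1 - 12)) = 11*(-2 - 37/3) = 11*(-43/3) = -473/3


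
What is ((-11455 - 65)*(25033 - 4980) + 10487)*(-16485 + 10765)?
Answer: 1321320417560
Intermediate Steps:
((-11455 - 65)*(25033 - 4980) + 10487)*(-16485 + 10765) = (-11520*20053 + 10487)*(-5720) = (-231010560 + 10487)*(-5720) = -231000073*(-5720) = 1321320417560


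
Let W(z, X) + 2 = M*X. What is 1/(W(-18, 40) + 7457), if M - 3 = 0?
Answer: 1/7575 ≈ 0.00013201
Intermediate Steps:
M = 3 (M = 3 + 0 = 3)
W(z, X) = -2 + 3*X
1/(W(-18, 40) + 7457) = 1/((-2 + 3*40) + 7457) = 1/((-2 + 120) + 7457) = 1/(118 + 7457) = 1/7575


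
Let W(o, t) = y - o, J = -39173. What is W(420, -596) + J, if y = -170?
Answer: -39763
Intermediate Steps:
W(o, t) = -170 - o
W(420, -596) + J = (-170 - 1*420) - 39173 = (-170 - 420) - 39173 = -590 - 39173 = -39763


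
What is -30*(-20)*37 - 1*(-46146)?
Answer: 68346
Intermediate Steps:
-30*(-20)*37 - 1*(-46146) = 600*37 + 46146 = 22200 + 46146 = 68346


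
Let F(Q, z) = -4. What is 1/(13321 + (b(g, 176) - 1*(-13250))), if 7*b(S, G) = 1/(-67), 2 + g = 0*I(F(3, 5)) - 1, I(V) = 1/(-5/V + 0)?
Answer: 469/12461798 ≈ 3.7635e-5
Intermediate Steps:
I(V) = -V/5 (I(V) = 1/(-5/V) = -V/5)
g = -3 (g = -2 + (0*(-⅕*(-4)) - 1) = -2 + (0*(⅘) - 1) = -2 + (0 - 1) = -2 - 1 = -3)
b(S, G) = -1/469 (b(S, G) = (⅐)/(-67) = (⅐)*(-1/67) = -1/469)
1/(13321 + (b(g, 176) - 1*(-13250))) = 1/(13321 + (-1/469 - 1*(-13250))) = 1/(13321 + (-1/469 + 13250)) = 1/(13321 + 6214249/469) = 1/(12461798/469) = 469/12461798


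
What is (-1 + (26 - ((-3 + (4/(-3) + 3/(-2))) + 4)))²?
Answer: 25921/36 ≈ 720.03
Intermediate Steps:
(-1 + (26 - ((-3 + (4/(-3) + 3/(-2))) + 4)))² = (-1 + (26 - ((-3 + (4*(-⅓) + 3*(-½))) + 4)))² = (-1 + (26 - ((-3 + (-4/3 - 3/2)) + 4)))² = (-1 + (26 - ((-3 - 17/6) + 4)))² = (-1 + (26 - (-35/6 + 4)))² = (-1 + (26 - 1*(-11/6)))² = (-1 + (26 + 11/6))² = (-1 + 167/6)² = (161/6)² = 25921/36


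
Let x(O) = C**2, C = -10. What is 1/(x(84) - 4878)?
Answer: -1/4778 ≈ -0.00020929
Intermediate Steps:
x(O) = 100 (x(O) = (-10)**2 = 100)
1/(x(84) - 4878) = 1/(100 - 4878) = 1/(-4778) = -1/4778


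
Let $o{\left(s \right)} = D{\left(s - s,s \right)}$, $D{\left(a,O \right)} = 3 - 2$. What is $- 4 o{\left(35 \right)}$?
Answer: $-4$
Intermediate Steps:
$D{\left(a,O \right)} = 1$ ($D{\left(a,O \right)} = 3 - 2 = 1$)
$o{\left(s \right)} = 1$
$- 4 o{\left(35 \right)} = \left(-4\right) 1 = -4$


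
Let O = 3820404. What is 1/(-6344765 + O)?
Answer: -1/2524361 ≈ -3.9614e-7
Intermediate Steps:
1/(-6344765 + O) = 1/(-6344765 + 3820404) = 1/(-2524361) = -1/2524361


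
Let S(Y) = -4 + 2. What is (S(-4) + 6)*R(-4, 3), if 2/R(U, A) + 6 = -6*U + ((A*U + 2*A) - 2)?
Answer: 4/5 ≈ 0.80000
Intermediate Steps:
R(U, A) = 2/(-8 - 6*U + 2*A + A*U) (R(U, A) = 2/(-6 + (-6*U + ((A*U + 2*A) - 2))) = 2/(-6 + (-6*U + ((2*A + A*U) - 2))) = 2/(-6 + (-6*U + (-2 + 2*A + A*U))) = 2/(-6 + (-2 - 6*U + 2*A + A*U)) = 2/(-8 - 6*U + 2*A + A*U))
S(Y) = -2
(S(-4) + 6)*R(-4, 3) = (-2 + 6)*(2/(-8 - 6*(-4) + 2*3 + 3*(-4))) = 4*(2/(-8 + 24 + 6 - 12)) = 4*(2/10) = 4*(2*(1/10)) = 4*(1/5) = 4/5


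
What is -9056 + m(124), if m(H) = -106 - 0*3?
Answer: -9162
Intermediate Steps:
m(H) = -106 (m(H) = -106 - 1*0 = -106 + 0 = -106)
-9056 + m(124) = -9056 - 106 = -9162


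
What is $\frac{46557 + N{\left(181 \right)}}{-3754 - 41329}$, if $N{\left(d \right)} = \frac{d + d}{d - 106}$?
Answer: $- \frac{3492137}{3381225} \approx -1.0328$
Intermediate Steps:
$N{\left(d \right)} = \frac{2 d}{-106 + d}$
$\frac{46557 + N{\left(181 \right)}}{-3754 - 41329} = \frac{46557 + 2 \cdot 181 \frac{1}{-106 + 181}}{-3754 - 41329} = \frac{46557 + 2 \cdot 181 \cdot \frac{1}{75}}{-45083} = \left(46557 + 2 \cdot 181 \cdot \frac{1}{75}\right) \left(- \frac{1}{45083}\right) = \left(46557 + \frac{362}{75}\right) \left(- \frac{1}{45083}\right) = \frac{3492137}{75} \left(- \frac{1}{45083}\right) = - \frac{3492137}{3381225}$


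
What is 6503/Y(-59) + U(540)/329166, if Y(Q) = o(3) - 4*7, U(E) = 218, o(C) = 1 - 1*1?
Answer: -152897171/658332 ≈ -232.25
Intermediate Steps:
o(C) = 0 (o(C) = 1 - 1 = 0)
Y(Q) = -28 (Y(Q) = 0 - 4*7 = 0 - 28 = -28)
6503/Y(-59) + U(540)/329166 = 6503/(-28) + 218/329166 = 6503*(-1/28) + 218*(1/329166) = -929/4 + 109/164583 = -152897171/658332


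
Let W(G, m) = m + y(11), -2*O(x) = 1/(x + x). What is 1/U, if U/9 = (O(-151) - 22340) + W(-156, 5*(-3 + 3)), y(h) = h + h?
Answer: -604/121320639 ≈ -4.9785e-6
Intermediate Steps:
y(h) = 2*h
O(x) = -1/(4*x) (O(x) = -1/(2*(x + x)) = -1/(2*x)/2 = -1/(4*x))
W(G, m) = 22 + m (W(G, m) = m + 2*11 = m + 22 = 22 + m)
U = -121320639/604 (U = 9*((-1/4/(-151) - 22340) + (22 + 5*(-3 + 3))) = 9*((-1/4*(-1/151) - 22340) + (22 + 5*0)) = 9*((1/604 - 22340) + (22 + 0)) = 9*(-13493359/604 + 22) = 9*(-13480071/604) = -121320639/604 ≈ -2.0086e+5)
1/U = 1/(-121320639/604) = -604/121320639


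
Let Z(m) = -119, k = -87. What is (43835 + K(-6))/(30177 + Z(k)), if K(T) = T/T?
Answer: 21918/15029 ≈ 1.4584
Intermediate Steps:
K(T) = 1
(43835 + K(-6))/(30177 + Z(k)) = (43835 + 1)/(30177 - 119) = 43836/30058 = 43836*(1/30058) = 21918/15029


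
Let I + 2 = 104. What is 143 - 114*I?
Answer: -11485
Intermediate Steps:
I = 102 (I = -2 + 104 = 102)
143 - 114*I = 143 - 114*102 = 143 - 11628 = -11485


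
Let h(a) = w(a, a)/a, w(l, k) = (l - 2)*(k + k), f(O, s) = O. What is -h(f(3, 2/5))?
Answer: -2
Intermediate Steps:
w(l, k) = 2*k*(-2 + l) (w(l, k) = (-2 + l)*(2*k) = 2*k*(-2 + l))
h(a) = -4 + 2*a (h(a) = (2*a*(-2 + a))/a = -4 + 2*a)
-h(f(3, 2/5)) = -(-4 + 2*3) = -(-4 + 6) = -1*2 = -2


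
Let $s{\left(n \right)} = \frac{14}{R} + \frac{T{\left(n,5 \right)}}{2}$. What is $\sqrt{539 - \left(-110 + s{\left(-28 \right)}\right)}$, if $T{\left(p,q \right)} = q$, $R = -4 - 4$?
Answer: $\frac{\sqrt{2593}}{2} \approx 25.461$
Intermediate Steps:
$R = -8$ ($R = -4 - 4 = -8$)
$s{\left(n \right)} = \frac{3}{4}$ ($s{\left(n \right)} = \frac{14}{-8} + \frac{5}{2} = 14 \left(- \frac{1}{8}\right) + 5 \cdot \frac{1}{2} = - \frac{7}{4} + \frac{5}{2} = \frac{3}{4}$)
$\sqrt{539 - \left(-110 + s{\left(-28 \right)}\right)} = \sqrt{539 + \left(110 - \frac{3}{4}\right)} = \sqrt{539 + \frac{437}{4}} = \sqrt{\frac{2593}{4}} = \frac{\sqrt{2593}}{2}$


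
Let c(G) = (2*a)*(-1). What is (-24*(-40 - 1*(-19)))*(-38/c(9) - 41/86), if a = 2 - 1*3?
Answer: -422100/43 ≈ -9816.3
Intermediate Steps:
a = -1 (a = 2 - 3 = -1)
c(G) = 2 (c(G) = (2*(-1))*(-1) = -2*(-1) = 2)
(-24*(-40 - 1*(-19)))*(-38/c(9) - 41/86) = (-24*(-40 - 1*(-19)))*(-38/2 - 41/86) = (-24*(-40 + 19))*(-38*1/2 - 41*1/86) = (-24*(-21))*(-19 - 41/86) = 504*(-1675/86) = -422100/43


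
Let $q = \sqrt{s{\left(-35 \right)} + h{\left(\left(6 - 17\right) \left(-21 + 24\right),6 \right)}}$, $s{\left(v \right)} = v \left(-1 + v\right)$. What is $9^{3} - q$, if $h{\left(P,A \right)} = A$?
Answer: $729 - \sqrt{1266} \approx 693.42$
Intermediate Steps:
$q = \sqrt{1266}$ ($q = \sqrt{- 35 \left(-1 - 35\right) + 6} = \sqrt{\left(-35\right) \left(-36\right) + 6} = \sqrt{1260 + 6} = \sqrt{1266} \approx 35.581$)
$9^{3} - q = 9^{3} - \sqrt{1266} = 729 - \sqrt{1266}$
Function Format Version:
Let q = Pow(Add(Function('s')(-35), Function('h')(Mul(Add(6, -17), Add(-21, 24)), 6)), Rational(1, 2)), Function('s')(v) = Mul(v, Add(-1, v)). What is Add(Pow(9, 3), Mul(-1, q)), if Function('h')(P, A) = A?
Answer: Add(729, Mul(-1, Pow(1266, Rational(1, 2)))) ≈ 693.42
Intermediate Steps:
q = Pow(1266, Rational(1, 2)) (q = Pow(Add(Mul(-35, Add(-1, -35)), 6), Rational(1, 2)) = Pow(Add(Mul(-35, -36), 6), Rational(1, 2)) = Pow(Add(1260, 6), Rational(1, 2)) = Pow(1266, Rational(1, 2)) ≈ 35.581)
Add(Pow(9, 3), Mul(-1, q)) = Add(Pow(9, 3), Mul(-1, Pow(1266, Rational(1, 2)))) = Add(729, Mul(-1, Pow(1266, Rational(1, 2))))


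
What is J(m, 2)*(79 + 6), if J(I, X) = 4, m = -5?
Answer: 340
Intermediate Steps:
J(m, 2)*(79 + 6) = 4*(79 + 6) = 4*85 = 340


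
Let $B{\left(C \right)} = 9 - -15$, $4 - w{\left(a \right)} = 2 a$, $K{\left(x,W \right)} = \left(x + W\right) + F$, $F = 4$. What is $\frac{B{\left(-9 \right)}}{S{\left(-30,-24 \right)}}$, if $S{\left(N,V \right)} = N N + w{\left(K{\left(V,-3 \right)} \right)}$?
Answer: $\frac{12}{475} \approx 0.025263$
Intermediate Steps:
$K{\left(x,W \right)} = 4 + W + x$ ($K{\left(x,W \right)} = \left(x + W\right) + 4 = \left(W + x\right) + 4 = 4 + W + x$)
$w{\left(a \right)} = 4 - 2 a$
$B{\left(C \right)} = 24$ ($B{\left(C \right)} = 9 + 15 = 24$)
$S{\left(N,V \right)} = 2 + N^{2} - 2 V$ ($S{\left(N,V \right)} = N N - \left(-4 + 2 \left(4 - 3 + V\right)\right) = N^{2} - \left(-4 + 2 \left(1 + V\right)\right) = N^{2} + \left(4 - \left(2 + 2 V\right)\right) = N^{2} - \left(-2 + 2 V\right) = 2 + N^{2} - 2 V$)
$\frac{B{\left(-9 \right)}}{S{\left(-30,-24 \right)}} = \frac{24}{2 + \left(-30\right)^{2} - -48} = \frac{24}{2 + 900 + 48} = \frac{24}{950} = 24 \cdot \frac{1}{950} = \frac{12}{475}$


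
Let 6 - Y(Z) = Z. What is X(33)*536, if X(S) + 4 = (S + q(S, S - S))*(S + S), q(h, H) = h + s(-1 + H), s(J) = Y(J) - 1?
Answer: 2544928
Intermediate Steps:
Y(Z) = 6 - Z
s(J) = 5 - J (s(J) = (6 - J) - 1 = 5 - J)
q(h, H) = 6 + h - H (q(h, H) = h + (5 - (-1 + H)) = h + (5 + (1 - H)) = h + (6 - H) = 6 + h - H)
X(S) = -4 + 2*S*(6 + 2*S) (X(S) = -4 + (S + (6 + S - (S - S)))*(S + S) = -4 + (S + (6 + S - 1*0))*(2*S) = -4 + (S + (6 + S + 0))*(2*S) = -4 + (S + (6 + S))*(2*S) = -4 + (6 + 2*S)*(2*S) = -4 + 2*S*(6 + 2*S))
X(33)*536 = (-4 + 4*33² + 12*33)*536 = (-4 + 4*1089 + 396)*536 = (-4 + 4356 + 396)*536 = 4748*536 = 2544928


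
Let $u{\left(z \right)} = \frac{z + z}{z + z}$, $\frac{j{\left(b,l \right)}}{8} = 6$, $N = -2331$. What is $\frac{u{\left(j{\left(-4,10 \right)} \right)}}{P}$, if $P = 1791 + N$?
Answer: $- \frac{1}{540} \approx -0.0018519$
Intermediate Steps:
$j{\left(b,l \right)} = 48$ ($j{\left(b,l \right)} = 8 \cdot 6 = 48$)
$u{\left(z \right)} = 1$ ($u{\left(z \right)} = \frac{2 z}{2 z} = 2 z \frac{1}{2 z} = 1$)
$P = -540$ ($P = 1791 - 2331 = -540$)
$\frac{u{\left(j{\left(-4,10 \right)} \right)}}{P} = 1 \frac{1}{-540} = 1 \left(- \frac{1}{540}\right) = - \frac{1}{540}$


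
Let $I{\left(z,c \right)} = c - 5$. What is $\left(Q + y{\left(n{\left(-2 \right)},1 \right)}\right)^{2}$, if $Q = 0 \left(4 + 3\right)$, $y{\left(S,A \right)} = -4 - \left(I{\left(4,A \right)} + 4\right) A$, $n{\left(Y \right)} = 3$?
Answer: $16$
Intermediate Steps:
$I{\left(z,c \right)} = -5 + c$
$y{\left(S,A \right)} = -4 - A \left(-1 + A\right)$ ($y{\left(S,A \right)} = -4 - \left(\left(-5 + A\right) + 4\right) A = -4 - \left(-1 + A\right) A = -4 - A \left(-1 + A\right)$)
$Q = 0$ ($Q = 0 \cdot 7 = 0$)
$\left(Q + y{\left(n{\left(-2 \right)},1 \right)}\right)^{2} = \left(0 - 4\right)^{2} = \left(-4\right)^{2} = 16$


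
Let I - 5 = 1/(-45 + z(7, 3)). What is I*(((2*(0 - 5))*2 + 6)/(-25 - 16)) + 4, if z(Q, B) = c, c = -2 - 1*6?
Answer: 12388/2173 ≈ 5.7009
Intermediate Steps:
c = -8 (c = -2 - 6 = -8)
z(Q, B) = -8
I = 264/53 (I = 5 + 1/(-45 - 8) = 5 + 1/(-53) = 5 - 1/53 = 264/53 ≈ 4.9811)
I*(((2*(0 - 5))*2 + 6)/(-25 - 16)) + 4 = 264*(((2*(0 - 5))*2 + 6)/(-25 - 16))/53 + 4 = 264*(((2*(-5))*2 + 6)/(-41))/53 + 4 = 264*((-10*2 + 6)*(-1/41))/53 + 4 = 264*((-20 + 6)*(-1/41))/53 + 4 = 264*(-14*(-1/41))/53 + 4 = (264/53)*(14/41) + 4 = 3696/2173 + 4 = 12388/2173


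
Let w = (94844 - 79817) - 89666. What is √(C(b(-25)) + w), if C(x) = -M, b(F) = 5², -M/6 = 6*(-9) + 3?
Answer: I*√74945 ≈ 273.76*I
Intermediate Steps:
M = 306 (M = -6*(6*(-9) + 3) = -6*(-54 + 3) = -6*(-51) = 306)
b(F) = 25
w = -74639 (w = 15027 - 89666 = -74639)
C(x) = -306 (C(x) = -1*306 = -306)
√(C(b(-25)) + w) = √(-306 - 74639) = √(-74945) = I*√74945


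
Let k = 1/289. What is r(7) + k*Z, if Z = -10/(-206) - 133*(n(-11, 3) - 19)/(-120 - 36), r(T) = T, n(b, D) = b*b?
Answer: 5650607/773942 ≈ 7.3011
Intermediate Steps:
n(b, D) = b²
k = 1/289 ≈ 0.0034602
Z = 233013/2678 (Z = -10/(-206) - 133*((-11)² - 19)/(-120 - 36) = -10*(-1/206) - 133/((-156/(121 - 19))) = 5/103 - 133/((-156/102)) = 5/103 - 133/((-156*1/102)) = 5/103 - 133/(-26/17) = 5/103 - 133*(-17/26) = 5/103 + 2261/26 = 233013/2678 ≈ 87.010)
r(7) + k*Z = 7 + (1/289)*(233013/2678) = 7 + 233013/773942 = 5650607/773942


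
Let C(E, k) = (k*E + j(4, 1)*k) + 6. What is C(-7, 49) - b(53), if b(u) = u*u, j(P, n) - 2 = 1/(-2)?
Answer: -6145/2 ≈ -3072.5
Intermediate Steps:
j(P, n) = 3/2 (j(P, n) = 2 + 1/(-2) = 2 - 1/2 = 3/2)
b(u) = u**2
C(E, k) = 6 + 3*k/2 + E*k (C(E, k) = (k*E + 3*k/2) + 6 = (E*k + 3*k/2) + 6 = (3*k/2 + E*k) + 6 = 6 + 3*k/2 + E*k)
C(-7, 49) - b(53) = (6 + (3/2)*49 - 7*49) - 1*53**2 = (6 + 147/2 - 343) - 1*2809 = -527/2 - 2809 = -6145/2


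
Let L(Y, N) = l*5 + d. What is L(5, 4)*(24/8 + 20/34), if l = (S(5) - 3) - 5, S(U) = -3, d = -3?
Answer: -3538/17 ≈ -208.12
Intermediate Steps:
l = -11 (l = (-3 - 3) - 5 = -6 - 5 = -11)
L(Y, N) = -58 (L(Y, N) = -11*5 - 3 = -55 - 3 = -58)
L(5, 4)*(24/8 + 20/34) = -58*(24/8 + 20/34) = -58*(24*(⅛) + 20*(1/34)) = -58*(3 + 10/17) = -58*61/17 = -3538/17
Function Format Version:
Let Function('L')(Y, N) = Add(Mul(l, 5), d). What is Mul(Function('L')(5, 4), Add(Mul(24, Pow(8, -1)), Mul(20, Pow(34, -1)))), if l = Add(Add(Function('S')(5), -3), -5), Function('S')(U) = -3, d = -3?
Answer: Rational(-3538, 17) ≈ -208.12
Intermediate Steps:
l = -11 (l = Add(Add(-3, -3), -5) = Add(-6, -5) = -11)
Function('L')(Y, N) = -58 (Function('L')(Y, N) = Add(Mul(-11, 5), -3) = Add(-55, -3) = -58)
Mul(Function('L')(5, 4), Add(Mul(24, Pow(8, -1)), Mul(20, Pow(34, -1)))) = Mul(-58, Add(Mul(24, Pow(8, -1)), Mul(20, Pow(34, -1)))) = Mul(-58, Add(Mul(24, Rational(1, 8)), Mul(20, Rational(1, 34)))) = Mul(-58, Add(3, Rational(10, 17))) = Mul(-58, Rational(61, 17)) = Rational(-3538, 17)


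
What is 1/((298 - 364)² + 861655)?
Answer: 1/866011 ≈ 1.1547e-6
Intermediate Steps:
1/((298 - 364)² + 861655) = 1/((-66)² + 861655) = 1/(4356 + 861655) = 1/866011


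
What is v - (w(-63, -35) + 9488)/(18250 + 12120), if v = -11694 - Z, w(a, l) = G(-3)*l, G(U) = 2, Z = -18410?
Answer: 101977751/15185 ≈ 6715.7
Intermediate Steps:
w(a, l) = 2*l
v = 6716 (v = -11694 - 1*(-18410) = -11694 + 18410 = 6716)
v - (w(-63, -35) + 9488)/(18250 + 12120) = 6716 - (2*(-35) + 9488)/(18250 + 12120) = 6716 - (-70 + 9488)/30370 = 6716 - 9418/30370 = 6716 - 1*4709/15185 = 6716 - 4709/15185 = 101977751/15185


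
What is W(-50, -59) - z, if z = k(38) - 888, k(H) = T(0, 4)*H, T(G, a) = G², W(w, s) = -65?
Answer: 823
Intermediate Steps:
k(H) = 0 (k(H) = 0²*H = 0*H = 0)
z = -888 (z = 0 - 888 = -888)
W(-50, -59) - z = -65 - 1*(-888) = -65 + 888 = 823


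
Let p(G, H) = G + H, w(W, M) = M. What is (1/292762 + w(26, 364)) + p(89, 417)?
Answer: 254702941/292762 ≈ 870.00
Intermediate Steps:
(1/292762 + w(26, 364)) + p(89, 417) = (1/292762 + 364) + (89 + 417) = (1/292762 + 364) + 506 = 106565369/292762 + 506 = 254702941/292762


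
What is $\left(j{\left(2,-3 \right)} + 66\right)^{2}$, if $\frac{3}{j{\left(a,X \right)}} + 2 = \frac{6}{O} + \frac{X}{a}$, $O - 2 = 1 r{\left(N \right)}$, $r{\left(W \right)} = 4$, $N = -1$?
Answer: $\frac{104976}{25} \approx 4199.0$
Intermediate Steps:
$O = 6$ ($O = 2 + 1 \cdot 4 = 2 + 4 = 6$)
$j{\left(a,X \right)} = \frac{3}{-1 + \frac{X}{a}}$ ($j{\left(a,X \right)} = \frac{3}{-2 + \left(\frac{6}{6} + \frac{X}{a}\right)} = \frac{3}{-2 + \left(6 \cdot \frac{1}{6} + \frac{X}{a}\right)} = \frac{3}{-2 + \left(1 + \frac{X}{a}\right)} = \frac{3}{-1 + \frac{X}{a}}$)
$\left(j{\left(2,-3 \right)} + 66\right)^{2} = \left(3 \cdot 2 \frac{1}{-3 - 2} + 66\right)^{2} = \left(3 \cdot 2 \frac{1}{-5} + 66\right)^{2} = \left(3 \cdot 2 \left(- \frac{1}{5}\right) + 66\right)^{2} = \left(- \frac{6}{5} + 66\right)^{2} = \left(\frac{324}{5}\right)^{2} = \frac{104976}{25}$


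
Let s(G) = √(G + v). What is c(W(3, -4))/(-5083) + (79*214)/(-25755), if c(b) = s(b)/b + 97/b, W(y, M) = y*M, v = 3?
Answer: -20170591/30802980 + I/20332 ≈ -0.65483 + 4.9184e-5*I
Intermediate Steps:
s(G) = √(3 + G) (s(G) = √(G + 3) = √(3 + G))
W(y, M) = M*y
c(b) = 97/b + √(3 + b)/b (c(b) = √(3 + b)/b + 97/b = 97/b + √(3 + b)/b)
c(W(3, -4))/(-5083) + (79*214)/(-25755) = ((97 + √(3 - 4*3))/((-4*3)))/(-5083) + (79*214)/(-25755) = ((97 + √(3 - 12))/(-12))*(-1/5083) + 16906*(-1/25755) = -(97 + √(-9))/12*(-1/5083) - 16906/25755 = -(97 + 3*I)/12*(-1/5083) - 16906/25755 = (-97/12 - I/4)*(-1/5083) - 16906/25755 = (97/60996 + I/20332) - 16906/25755 = -20170591/30802980 + I/20332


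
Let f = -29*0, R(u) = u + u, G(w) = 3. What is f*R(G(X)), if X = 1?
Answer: 0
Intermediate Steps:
R(u) = 2*u
f = 0
f*R(G(X)) = 0*(2*3) = 0*6 = 0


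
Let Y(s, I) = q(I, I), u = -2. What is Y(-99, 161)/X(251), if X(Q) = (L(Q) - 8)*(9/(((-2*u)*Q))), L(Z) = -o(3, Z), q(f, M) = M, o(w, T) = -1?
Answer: -23092/9 ≈ -2565.8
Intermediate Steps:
Y(s, I) = I
L(Z) = 1 (L(Z) = -1*(-1) = 1)
X(Q) = -63/(4*Q) (X(Q) = (1 - 8)*(9/(((-2*(-2))*Q))) = -63/(4*Q))
Y(-99, 161)/X(251) = 161/((-63/4/251)) = 161/((-63/4*1/251)) = 161/(-63/1004) = 161*(-1004/63) = -23092/9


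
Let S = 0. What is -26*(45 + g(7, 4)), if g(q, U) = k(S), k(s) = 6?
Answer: -1326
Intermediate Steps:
g(q, U) = 6
-26*(45 + g(7, 4)) = -26*(45 + 6) = -26*51 = -1326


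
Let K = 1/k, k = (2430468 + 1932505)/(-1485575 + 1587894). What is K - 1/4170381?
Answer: 426704850566/18195259702713 ≈ 0.023451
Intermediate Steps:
k = 4362973/102319 ≈ 42.641
K = 102319/4362973 (K = 1/(4362973/102319) = 102319/4362973 ≈ 0.023452)
K - 1/4170381 = 102319/4362973 - 1/4170381 = 426704850566/18195259702713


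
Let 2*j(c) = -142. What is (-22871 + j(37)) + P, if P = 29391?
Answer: 6449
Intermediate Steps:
j(c) = -71 (j(c) = (½)*(-142) = -71)
(-22871 + j(37)) + P = (-22871 - 71) + 29391 = -22942 + 29391 = 6449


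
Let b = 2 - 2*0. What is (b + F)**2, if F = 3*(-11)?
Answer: 961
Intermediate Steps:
F = -33
b = 2 (b = 2 + 0 = 2)
(b + F)**2 = (2 - 33)**2 = (-31)**2 = 961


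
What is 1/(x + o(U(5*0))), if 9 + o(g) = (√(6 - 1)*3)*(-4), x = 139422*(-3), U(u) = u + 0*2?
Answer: -9295/3887866109 + 4*√5/58317991635 ≈ -2.3906e-6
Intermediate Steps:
U(u) = u (U(u) = u + 0 = u)
x = -418266
o(g) = -9 - 12*√5 (o(g) = -9 + (√(6 - 1)*3)*(-4) = -9 + (√5*3)*(-4) = -9 + (3*√5)*(-4) = -9 - 12*√5)
1/(x + o(U(5*0))) = 1/(-418266 + (-9 - 12*√5)) = 1/(-418275 - 12*√5)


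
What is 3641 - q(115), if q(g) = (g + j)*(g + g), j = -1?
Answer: -22579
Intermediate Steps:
q(g) = 2*g*(-1 + g) (q(g) = (g - 1)*(g + g) = (-1 + g)*(2*g) = 2*g*(-1 + g))
3641 - q(115) = 3641 - 2*115*(-1 + 115) = 3641 - 2*115*114 = 3641 - 1*26220 = 3641 - 26220 = -22579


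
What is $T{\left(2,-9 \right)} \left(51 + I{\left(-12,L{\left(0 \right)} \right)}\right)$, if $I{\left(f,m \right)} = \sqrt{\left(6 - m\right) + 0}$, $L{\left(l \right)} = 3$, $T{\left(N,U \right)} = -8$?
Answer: $-408 - 8 \sqrt{3} \approx -421.86$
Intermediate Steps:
$I{\left(f,m \right)} = \sqrt{6 - m}$
$T{\left(2,-9 \right)} \left(51 + I{\left(-12,L{\left(0 \right)} \right)}\right) = - 8 \left(51 + \sqrt{6 - 3}\right) = - 8 \left(51 + \sqrt{3}\right) = -408 - 8 \sqrt{3}$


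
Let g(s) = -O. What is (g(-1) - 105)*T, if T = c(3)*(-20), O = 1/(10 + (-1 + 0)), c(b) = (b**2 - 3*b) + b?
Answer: 18920/3 ≈ 6306.7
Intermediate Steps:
c(b) = b**2 - 2*b
O = 1/9 (O = 1/(10 - 1) = 1/9 ≈ 0.11111)
g(s) = -1/9 (g(s) = -1*1/9 = -1/9)
T = -60 (T = (3*(-2 + 3))*(-20) = (3*1)*(-20) = 3*(-20) = -60)
(g(-1) - 105)*T = (-1/9 - 105)*(-60) = -946/9*(-60) = 18920/3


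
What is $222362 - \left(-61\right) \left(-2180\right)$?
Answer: $89382$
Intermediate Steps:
$222362 - \left(-61\right) \left(-2180\right) = 222362 - 132980 = 89382$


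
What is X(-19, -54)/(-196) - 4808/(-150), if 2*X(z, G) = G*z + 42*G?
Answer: 517759/14700 ≈ 35.222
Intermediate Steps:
X(z, G) = 21*G + G*z/2 (X(z, G) = (G*z + 42*G)/2 = (42*G + G*z)/2 = 21*G + G*z/2)
X(-19, -54)/(-196) - 4808/(-150) = ((½)*(-54)*(42 - 19))/(-196) - 4808/(-150) = ((½)*(-54)*23)*(-1/196) - 4808*(-1/150) = -621*(-1/196) + 2404/75 = 621/196 + 2404/75 = 517759/14700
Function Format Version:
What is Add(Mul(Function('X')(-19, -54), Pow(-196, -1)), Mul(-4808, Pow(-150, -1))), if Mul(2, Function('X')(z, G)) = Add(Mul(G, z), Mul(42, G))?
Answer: Rational(517759, 14700) ≈ 35.222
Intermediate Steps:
Function('X')(z, G) = Add(Mul(21, G), Mul(Rational(1, 2), G, z)) (Function('X')(z, G) = Mul(Rational(1, 2), Add(Mul(G, z), Mul(42, G))) = Mul(Rational(1, 2), Add(Mul(42, G), Mul(G, z))) = Add(Mul(21, G), Mul(Rational(1, 2), G, z)))
Add(Mul(Function('X')(-19, -54), Pow(-196, -1)), Mul(-4808, Pow(-150, -1))) = Add(Mul(Mul(Rational(1, 2), -54, Add(42, -19)), Pow(-196, -1)), Mul(-4808, Pow(-150, -1))) = Add(Mul(Mul(Rational(1, 2), -54, 23), Rational(-1, 196)), Mul(-4808, Rational(-1, 150))) = Add(Mul(-621, Rational(-1, 196)), Rational(2404, 75)) = Add(Rational(621, 196), Rational(2404, 75)) = Rational(517759, 14700)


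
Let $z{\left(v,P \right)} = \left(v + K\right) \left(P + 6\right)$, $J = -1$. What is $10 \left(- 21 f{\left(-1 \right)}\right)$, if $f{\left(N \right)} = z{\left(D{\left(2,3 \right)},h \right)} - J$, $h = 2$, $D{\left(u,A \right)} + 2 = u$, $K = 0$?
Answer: $-210$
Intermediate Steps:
$D{\left(u,A \right)} = -2 + u$
$z{\left(v,P \right)} = v \left(6 + P\right)$ ($z{\left(v,P \right)} = \left(v + 0\right) \left(P + 6\right) = v \left(6 + P\right)$)
$f{\left(N \right)} = 1$ ($f{\left(N \right)} = \left(-2 + 2\right) \left(6 + 2\right) - -1 = 0 \cdot 8 + 1 = 0 + 1 = 1$)
$10 \left(- 21 f{\left(-1 \right)}\right) = 10 \left(\left(-21\right) 1\right) = 10 \left(-21\right) = -210$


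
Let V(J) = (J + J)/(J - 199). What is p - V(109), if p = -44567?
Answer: -2005406/45 ≈ -44565.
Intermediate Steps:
V(J) = 2*J/(-199 + J) (V(J) = (2*J)/(-199 + J) = 2*J/(-199 + J))
p - V(109) = -44567 - 2*109/(-199 + 109) = -44567 - 2*109/(-90) = -44567 - 2*109*(-1)/90 = -44567 - 1*(-109/45) = -44567 + 109/45 = -2005406/45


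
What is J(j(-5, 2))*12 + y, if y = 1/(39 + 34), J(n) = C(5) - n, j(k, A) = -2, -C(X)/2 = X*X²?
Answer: -217247/73 ≈ -2976.0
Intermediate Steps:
C(X) = -2*X³ (C(X) = -2*X*X² = -2*X³)
J(n) = -250 - n (J(n) = -2*5³ - n = -2*125 - n = -250 - n)
y = 1/73 ≈ 0.013699
J(j(-5, 2))*12 + y = (-250 - 1*(-2))*12 + 1/73 = (-250 + 2)*12 + 1/73 = -248*12 + 1/73 = -2976 + 1/73 = -217247/73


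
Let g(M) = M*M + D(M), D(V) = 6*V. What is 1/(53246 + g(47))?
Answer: 1/55737 ≈ 1.7941e-5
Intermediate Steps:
g(M) = M² + 6*M (g(M) = M*M + 6*M = M² + 6*M)
1/(53246 + g(47)) = 1/(53246 + 47*(6 + 47)) = 1/(53246 + 47*53) = 1/(53246 + 2491) = 1/55737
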